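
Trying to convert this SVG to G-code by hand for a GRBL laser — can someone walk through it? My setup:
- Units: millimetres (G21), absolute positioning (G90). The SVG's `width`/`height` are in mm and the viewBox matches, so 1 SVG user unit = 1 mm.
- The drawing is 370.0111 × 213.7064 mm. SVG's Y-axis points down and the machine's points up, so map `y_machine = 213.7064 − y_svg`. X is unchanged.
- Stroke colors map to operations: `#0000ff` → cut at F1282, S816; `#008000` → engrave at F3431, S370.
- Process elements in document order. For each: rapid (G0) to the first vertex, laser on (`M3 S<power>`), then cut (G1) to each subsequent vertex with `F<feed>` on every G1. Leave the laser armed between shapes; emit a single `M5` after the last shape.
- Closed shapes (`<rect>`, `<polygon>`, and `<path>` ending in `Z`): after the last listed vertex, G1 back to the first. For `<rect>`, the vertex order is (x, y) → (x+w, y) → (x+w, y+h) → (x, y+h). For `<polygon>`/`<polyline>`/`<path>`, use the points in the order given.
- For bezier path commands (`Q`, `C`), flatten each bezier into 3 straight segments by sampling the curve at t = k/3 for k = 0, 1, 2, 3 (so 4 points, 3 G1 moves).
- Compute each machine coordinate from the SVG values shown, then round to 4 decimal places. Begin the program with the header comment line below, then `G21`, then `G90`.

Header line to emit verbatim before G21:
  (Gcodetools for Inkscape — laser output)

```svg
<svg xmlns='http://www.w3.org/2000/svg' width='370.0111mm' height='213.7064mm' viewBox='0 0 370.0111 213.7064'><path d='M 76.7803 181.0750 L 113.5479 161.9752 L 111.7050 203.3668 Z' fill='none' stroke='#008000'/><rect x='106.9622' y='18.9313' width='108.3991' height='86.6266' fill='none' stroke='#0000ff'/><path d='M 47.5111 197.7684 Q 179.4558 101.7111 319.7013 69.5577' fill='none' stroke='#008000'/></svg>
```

Since the viewBox matches the mm dimensions, user units are millimetres directly. The only transform is the Y-flip y_m = 213.7064 − y_svg.

Shape 1 is a regular polygon drawn with `<path>`. Its stroke #008000 means engrave at S370, F3431. After flipping Y the toolpath is (76.7803,32.6314) → (113.5479,51.7312) → (111.7050,10.3396) → (76.7803,32.6314), returning to the start.

Shape 2 is a rectangle drawn with `<rect>`. Its stroke #0000ff means cut at S816, F1282. After flipping Y the toolpath is (106.9622,194.7751) → (215.3613,194.7751) → (215.3613,108.1485) → (106.9622,108.1485) → (106.9622,194.7751), returning to the start.

Shape 3 is a quadratic bezier drawn with `<path>`. Its stroke #008000 means engrave at S370, F3431. After flipping Y the toolpath is (47.5111,15.9380) → (136.3965,72.8758) → (227.1266,115.6127) → (319.7013,144.1487).

(Gcodetools for Inkscape — laser output)
G21
G90
G0 X76.7803 Y32.6314
M3 S370
G1 X113.5479 Y51.7312 F3431
G1 X111.7050 Y10.3396 F3431
G1 X76.7803 Y32.6314 F3431
G0 X106.9622 Y194.7751
M3 S816
G1 X215.3613 Y194.7751 F1282
G1 X215.3613 Y108.1485 F1282
G1 X106.9622 Y108.1485 F1282
G1 X106.9622 Y194.7751 F1282
G0 X47.5111 Y15.9380
M3 S370
G1 X136.3965 Y72.8758 F3431
G1 X227.1266 Y115.6127 F3431
G1 X319.7013 Y144.1487 F3431
M5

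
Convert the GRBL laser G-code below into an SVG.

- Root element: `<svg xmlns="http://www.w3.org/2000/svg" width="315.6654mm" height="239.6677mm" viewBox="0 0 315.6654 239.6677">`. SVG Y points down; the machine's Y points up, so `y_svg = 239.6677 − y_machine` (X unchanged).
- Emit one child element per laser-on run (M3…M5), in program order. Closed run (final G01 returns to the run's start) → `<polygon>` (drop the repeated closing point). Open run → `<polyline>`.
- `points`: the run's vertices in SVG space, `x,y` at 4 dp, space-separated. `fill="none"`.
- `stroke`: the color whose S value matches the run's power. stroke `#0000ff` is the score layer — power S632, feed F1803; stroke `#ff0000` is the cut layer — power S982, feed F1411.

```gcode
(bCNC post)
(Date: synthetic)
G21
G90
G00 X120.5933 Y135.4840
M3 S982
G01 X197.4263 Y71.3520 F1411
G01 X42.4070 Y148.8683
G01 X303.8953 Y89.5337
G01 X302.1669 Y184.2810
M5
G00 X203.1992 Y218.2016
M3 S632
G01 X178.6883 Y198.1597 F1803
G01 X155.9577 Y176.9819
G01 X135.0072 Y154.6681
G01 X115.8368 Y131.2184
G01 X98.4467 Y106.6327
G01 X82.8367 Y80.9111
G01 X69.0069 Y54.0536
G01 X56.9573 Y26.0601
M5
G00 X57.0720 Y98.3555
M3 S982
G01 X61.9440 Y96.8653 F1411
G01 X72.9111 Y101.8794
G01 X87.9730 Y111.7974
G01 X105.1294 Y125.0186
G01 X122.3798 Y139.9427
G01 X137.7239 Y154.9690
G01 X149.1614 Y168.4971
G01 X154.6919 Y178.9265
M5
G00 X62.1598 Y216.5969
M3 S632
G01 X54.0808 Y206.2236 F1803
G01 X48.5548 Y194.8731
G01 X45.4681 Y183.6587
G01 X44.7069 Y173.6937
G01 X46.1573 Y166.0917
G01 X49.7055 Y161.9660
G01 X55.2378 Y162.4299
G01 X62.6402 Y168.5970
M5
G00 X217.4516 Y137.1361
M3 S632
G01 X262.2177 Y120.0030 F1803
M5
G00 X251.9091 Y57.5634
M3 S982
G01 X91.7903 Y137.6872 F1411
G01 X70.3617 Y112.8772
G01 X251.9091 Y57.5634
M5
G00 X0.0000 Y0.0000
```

Machine Y-up, SVG Y-down with viewBox height 239.6677, so y_svg = 239.6677 − y_machine; X carries over.

Run 1: the run's S982 means `#ff0000` (cut). The run is open, so emit a `<polyline>` with points (Y-flipped): 120.5933,104.1837 197.4263,168.3157 42.4070,90.7994 303.8953,150.1340 302.1669,55.3867.

Run 2: S632 ⇒ score layer `#0000ff`. The run is open, so emit a `<polyline>` with points (Y-flipped): 203.1992,21.4661 178.6883,41.5080 155.9577,62.6858 135.0072,84.9996 115.8368,108.4493 98.4467,133.0350 82.8367,158.7566 69.0069,185.6141 56.9573,213.6076.

Run 3: power S982 maps to stroke `#ff0000` (cut). The run is open, so emit a `<polyline>` with points (Y-flipped): 57.0720,141.3122 61.9440,142.8024 72.9111,137.7883 87.9730,127.8703 105.1294,114.6491 122.3798,99.7250 137.7239,84.6987 149.1614,71.1706 154.6919,60.7412.

Run 4: S632 ⇒ score layer `#0000ff`. The run is open, so emit a `<polyline>` with points (Y-flipped): 62.1598,23.0708 54.0808,33.4441 48.5548,44.7946 45.4681,56.0090 44.7069,65.9740 46.1573,73.5760 49.7055,77.7017 55.2378,77.2378 62.6402,71.0707.

Run 5: the run's S632 means `#0000ff` (score). The run is open, so emit a `<polyline>` with points (Y-flipped): 217.4516,102.5316 262.2177,119.6647.

Run 6: S982 ⇒ cut layer `#ff0000`. The run returns to its start, so emit a `<polygon>` with points (Y-flipped): 251.9091,182.1043 91.7903,101.9805 70.3617,126.7905.

<svg xmlns="http://www.w3.org/2000/svg" width="315.6654mm" height="239.6677mm" viewBox="0 0 315.6654 239.6677">
  <polyline points="120.5933,104.1837 197.4263,168.3157 42.4070,90.7994 303.8953,150.1340 302.1669,55.3867" fill="none" stroke="#ff0000"/>
  <polyline points="203.1992,21.4661 178.6883,41.5080 155.9577,62.6858 135.0072,84.9996 115.8368,108.4493 98.4467,133.0350 82.8367,158.7566 69.0069,185.6141 56.9573,213.6076" fill="none" stroke="#0000ff"/>
  <polyline points="57.0720,141.3122 61.9440,142.8024 72.9111,137.7883 87.9730,127.8703 105.1294,114.6491 122.3798,99.7250 137.7239,84.6987 149.1614,71.1706 154.6919,60.7412" fill="none" stroke="#ff0000"/>
  <polyline points="62.1598,23.0708 54.0808,33.4441 48.5548,44.7946 45.4681,56.0090 44.7069,65.9740 46.1573,73.5760 49.7055,77.7017 55.2378,77.2378 62.6402,71.0707" fill="none" stroke="#0000ff"/>
  <polyline points="217.4516,102.5316 262.2177,119.6647" fill="none" stroke="#0000ff"/>
  <polygon points="251.9091,182.1043 91.7903,101.9805 70.3617,126.7905" fill="none" stroke="#ff0000"/>
</svg>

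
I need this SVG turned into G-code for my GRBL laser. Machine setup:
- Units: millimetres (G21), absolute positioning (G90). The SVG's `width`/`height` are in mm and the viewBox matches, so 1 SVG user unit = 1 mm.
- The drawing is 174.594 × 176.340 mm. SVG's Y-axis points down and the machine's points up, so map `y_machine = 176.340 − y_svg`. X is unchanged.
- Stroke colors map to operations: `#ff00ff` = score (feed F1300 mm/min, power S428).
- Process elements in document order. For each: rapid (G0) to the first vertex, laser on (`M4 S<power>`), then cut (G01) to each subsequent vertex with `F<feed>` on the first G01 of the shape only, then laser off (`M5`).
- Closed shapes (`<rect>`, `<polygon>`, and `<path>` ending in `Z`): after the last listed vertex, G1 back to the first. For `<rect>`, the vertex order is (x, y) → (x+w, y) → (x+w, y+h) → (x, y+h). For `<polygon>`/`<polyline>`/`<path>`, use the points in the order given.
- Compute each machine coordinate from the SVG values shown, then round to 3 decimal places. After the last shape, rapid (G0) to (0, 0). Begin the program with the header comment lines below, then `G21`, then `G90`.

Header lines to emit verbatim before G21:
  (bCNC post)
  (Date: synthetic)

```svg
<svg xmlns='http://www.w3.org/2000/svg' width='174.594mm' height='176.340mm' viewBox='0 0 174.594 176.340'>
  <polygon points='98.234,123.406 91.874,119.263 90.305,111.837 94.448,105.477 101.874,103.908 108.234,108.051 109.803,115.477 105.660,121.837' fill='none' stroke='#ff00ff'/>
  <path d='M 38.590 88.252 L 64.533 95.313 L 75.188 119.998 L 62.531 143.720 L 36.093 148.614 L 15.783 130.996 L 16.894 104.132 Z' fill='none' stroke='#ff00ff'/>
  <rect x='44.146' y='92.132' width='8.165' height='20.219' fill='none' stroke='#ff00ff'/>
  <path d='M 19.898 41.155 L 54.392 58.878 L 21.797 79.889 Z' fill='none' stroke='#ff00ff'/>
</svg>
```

Since the viewBox matches the mm dimensions, user units are millimetres directly. The only transform is the Y-flip y_m = 176.340 − y_svg.

Shape 1 is a regular polygon drawn with `<polygon>`. Its stroke #ff00ff means score at S428, F1300. After flipping Y the toolpath is (98.234,52.934) → (91.874,57.077) → (90.305,64.503) → (94.448,70.863) → (101.874,72.432) → (108.234,68.289) → (109.803,60.863) → (105.660,54.503) → (98.234,52.934), returning to the start.

Shape 2 is a regular polygon drawn with `<path>`. Its stroke #ff00ff means score at S428, F1300. After flipping Y the toolpath is (38.590,88.088) → (64.533,81.027) → (75.188,56.342) → (62.531,32.620) → (36.093,27.726) → (15.783,45.344) → (16.894,72.208) → (38.590,88.088), returning to the start.

Shape 3 is a rectangle drawn with `<rect>`. Its stroke #ff00ff means score at S428, F1300. After flipping Y the toolpath is (44.146,84.208) → (52.311,84.208) → (52.311,63.989) → (44.146,63.989) → (44.146,84.208), returning to the start.

Shape 4 is a regular polygon drawn with `<path>`. Its stroke #ff00ff means score at S428, F1300. After flipping Y the toolpath is (19.898,135.185) → (54.392,117.462) → (21.797,96.451) → (19.898,135.185), returning to the start.

(bCNC post)
(Date: synthetic)
G21
G90
G0 X98.234 Y52.934
M4 S428
G01 X91.874 Y57.077 F1300
G01 X90.305 Y64.503
G01 X94.448 Y70.863
G01 X101.874 Y72.432
G01 X108.234 Y68.289
G01 X109.803 Y60.863
G01 X105.660 Y54.503
G01 X98.234 Y52.934
M5
G0 X38.590 Y88.088
M4 S428
G01 X64.533 Y81.027 F1300
G01 X75.188 Y56.342
G01 X62.531 Y32.620
G01 X36.093 Y27.726
G01 X15.783 Y45.344
G01 X16.894 Y72.208
G01 X38.590 Y88.088
M5
G0 X44.146 Y84.208
M4 S428
G01 X52.311 Y84.208 F1300
G01 X52.311 Y63.989
G01 X44.146 Y63.989
G01 X44.146 Y84.208
M5
G0 X19.898 Y135.185
M4 S428
G01 X54.392 Y117.462 F1300
G01 X21.797 Y96.451
G01 X19.898 Y135.185
M5
G0 X0.000 Y0.000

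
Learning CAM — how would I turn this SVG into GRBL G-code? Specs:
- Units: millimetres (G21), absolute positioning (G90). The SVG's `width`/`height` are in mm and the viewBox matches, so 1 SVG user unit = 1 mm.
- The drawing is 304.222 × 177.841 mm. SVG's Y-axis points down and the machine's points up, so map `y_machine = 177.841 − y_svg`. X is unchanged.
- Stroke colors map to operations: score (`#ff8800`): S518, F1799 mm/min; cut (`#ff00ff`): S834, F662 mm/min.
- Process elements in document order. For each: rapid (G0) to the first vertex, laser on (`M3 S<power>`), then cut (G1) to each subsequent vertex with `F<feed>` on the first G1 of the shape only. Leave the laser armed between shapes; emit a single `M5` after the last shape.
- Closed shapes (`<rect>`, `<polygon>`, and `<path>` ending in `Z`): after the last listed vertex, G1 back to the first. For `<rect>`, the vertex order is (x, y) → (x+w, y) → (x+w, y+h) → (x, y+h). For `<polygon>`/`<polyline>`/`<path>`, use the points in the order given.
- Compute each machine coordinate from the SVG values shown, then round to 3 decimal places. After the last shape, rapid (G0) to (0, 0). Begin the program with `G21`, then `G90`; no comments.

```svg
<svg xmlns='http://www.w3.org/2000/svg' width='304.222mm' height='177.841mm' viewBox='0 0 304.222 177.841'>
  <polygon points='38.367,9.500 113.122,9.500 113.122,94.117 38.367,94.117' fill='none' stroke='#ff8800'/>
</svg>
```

G21
G90
G0 X38.367 Y168.341
M3 S518
G1 X113.122 Y168.341 F1799
G1 X113.122 Y83.724
G1 X38.367 Y83.724
G1 X38.367 Y168.341
M5
G0 X0.000 Y0.000

viewBox `0 0 304.222 177.841` with mm width/height → 1 unit = 1 mm. Flip: y_m = 177.841 − y_svg.

**Shape 1** — `<polygon>` rectangle, stroke `#ff8800` → score (S518, F1799). Machine vertices: (38.367,168.341) → (113.122,168.341) → (113.122,83.724) → (38.367,83.724) → (38.367,168.341). Closed: final G1 returns to the first vertex.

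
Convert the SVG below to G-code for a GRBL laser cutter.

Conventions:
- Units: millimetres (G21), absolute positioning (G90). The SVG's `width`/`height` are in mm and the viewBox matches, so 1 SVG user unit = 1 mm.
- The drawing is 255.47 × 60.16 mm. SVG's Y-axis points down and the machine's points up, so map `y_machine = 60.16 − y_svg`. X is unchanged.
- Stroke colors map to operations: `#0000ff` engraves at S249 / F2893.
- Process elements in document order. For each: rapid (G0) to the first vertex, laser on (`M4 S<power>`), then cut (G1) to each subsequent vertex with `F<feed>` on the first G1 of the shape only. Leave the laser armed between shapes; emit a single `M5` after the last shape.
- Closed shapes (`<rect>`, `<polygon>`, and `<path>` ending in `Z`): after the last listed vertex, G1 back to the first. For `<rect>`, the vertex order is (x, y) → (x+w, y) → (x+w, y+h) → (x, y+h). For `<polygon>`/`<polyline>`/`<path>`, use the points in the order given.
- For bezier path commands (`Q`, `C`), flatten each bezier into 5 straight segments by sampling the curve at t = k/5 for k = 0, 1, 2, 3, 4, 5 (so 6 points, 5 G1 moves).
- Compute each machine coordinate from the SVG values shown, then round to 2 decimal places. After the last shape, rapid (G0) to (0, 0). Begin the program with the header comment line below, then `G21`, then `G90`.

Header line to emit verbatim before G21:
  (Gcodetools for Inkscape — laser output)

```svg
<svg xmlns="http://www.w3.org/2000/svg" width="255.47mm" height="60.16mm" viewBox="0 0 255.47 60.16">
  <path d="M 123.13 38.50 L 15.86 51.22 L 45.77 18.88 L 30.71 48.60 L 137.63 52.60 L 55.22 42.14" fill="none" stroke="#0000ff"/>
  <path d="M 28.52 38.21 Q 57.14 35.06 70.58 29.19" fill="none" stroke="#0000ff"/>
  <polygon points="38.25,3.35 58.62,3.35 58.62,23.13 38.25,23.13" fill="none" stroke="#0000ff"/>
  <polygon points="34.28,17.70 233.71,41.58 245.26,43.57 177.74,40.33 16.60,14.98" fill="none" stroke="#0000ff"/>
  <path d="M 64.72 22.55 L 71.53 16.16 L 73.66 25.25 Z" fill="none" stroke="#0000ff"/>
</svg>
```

(Gcodetools for Inkscape — laser output)
G21
G90
G0 X123.13 Y21.66
M4 S249
G1 X15.86 Y8.94 F2893
G1 X45.77 Y41.28
G1 X30.71 Y11.56
G1 X137.63 Y7.56
G1 X55.22 Y18.02
G0 X28.52 Y21.95
M4 S249
G1 X39.36 Y23.32 F2893
G1 X48.99 Y24.91
G1 X57.40 Y26.71
G1 X64.60 Y28.73
G1 X70.58 Y30.97
G0 X38.25 Y56.81
M4 S249
G1 X58.62 Y56.81 F2893
G1 X58.62 Y37.03
G1 X38.25 Y37.03
G1 X38.25 Y56.81
G0 X34.28 Y42.46
M4 S249
G1 X233.71 Y18.58 F2893
G1 X245.26 Y16.59
G1 X177.74 Y19.83
G1 X16.60 Y45.18
G1 X34.28 Y42.46
G0 X64.72 Y37.61
M4 S249
G1 X71.53 Y44.00 F2893
G1 X73.66 Y34.91
G1 X64.72 Y37.61
M5
G0 X0.00 Y0.00

1 u = 1 mm; y_m = 60.16 − y.

[1] `<path>` open polyline, #0000ff→engrave S249 F2893: (123.13,21.66) → (15.86,8.94) → (45.77,41.28) → (30.71,11.56) → (137.63,7.56) → (55.22,18.02)

[2] `<path>` quadratic bezier, #0000ff→engrave S249 F2893: (28.52,21.95) → (39.36,23.32) → (48.99,24.91) → (57.40,26.71) → (64.60,28.73) → (70.58,30.97)

[3] `<polygon>` rectangle, #0000ff→engrave S249 F2893: (38.25,56.81) → (58.62,56.81) → (58.62,37.03) → (38.25,37.03) → (38.25,56.81) (closed)

[4] `<polygon>` closed polygon, #0000ff→engrave S249 F2893: (34.28,42.46) → (233.71,18.58) → (245.26,16.59) → (177.74,19.83) → (16.60,45.18) → (34.28,42.46) (closed)

[5] `<path>` regular polygon, #0000ff→engrave S249 F2893: (64.72,37.61) → (71.53,44.00) → (73.66,34.91) → (64.72,37.61) (closed)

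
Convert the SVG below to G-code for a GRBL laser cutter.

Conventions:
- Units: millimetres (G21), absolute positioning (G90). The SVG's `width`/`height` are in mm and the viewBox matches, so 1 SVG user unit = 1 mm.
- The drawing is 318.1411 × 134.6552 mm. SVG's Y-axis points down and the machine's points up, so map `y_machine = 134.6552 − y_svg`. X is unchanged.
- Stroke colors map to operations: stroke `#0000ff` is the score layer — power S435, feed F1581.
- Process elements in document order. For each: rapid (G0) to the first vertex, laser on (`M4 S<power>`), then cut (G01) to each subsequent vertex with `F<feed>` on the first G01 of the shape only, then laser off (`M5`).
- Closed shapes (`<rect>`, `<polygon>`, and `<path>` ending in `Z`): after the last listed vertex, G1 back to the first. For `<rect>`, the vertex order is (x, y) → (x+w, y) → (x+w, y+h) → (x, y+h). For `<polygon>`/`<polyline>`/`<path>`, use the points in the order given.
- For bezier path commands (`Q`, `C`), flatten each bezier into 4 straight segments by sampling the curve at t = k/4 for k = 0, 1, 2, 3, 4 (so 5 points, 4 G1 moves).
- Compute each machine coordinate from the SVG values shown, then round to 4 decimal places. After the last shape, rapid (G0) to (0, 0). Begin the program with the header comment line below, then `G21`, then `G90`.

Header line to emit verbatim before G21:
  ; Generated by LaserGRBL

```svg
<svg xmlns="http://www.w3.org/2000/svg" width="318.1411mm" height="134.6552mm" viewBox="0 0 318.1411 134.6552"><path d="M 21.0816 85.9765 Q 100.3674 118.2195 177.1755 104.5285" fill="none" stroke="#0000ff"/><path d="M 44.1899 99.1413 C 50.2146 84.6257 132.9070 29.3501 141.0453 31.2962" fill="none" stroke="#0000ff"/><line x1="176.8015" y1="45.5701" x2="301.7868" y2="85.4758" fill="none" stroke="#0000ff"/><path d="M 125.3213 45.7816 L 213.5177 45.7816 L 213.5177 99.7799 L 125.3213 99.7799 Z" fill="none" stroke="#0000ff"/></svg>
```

; Generated by LaserGRBL
G21
G90
G0 X21.0816 Y48.6787
M4 S435
G01 X60.5696 Y35.4281 F1581
G01 X99.7480 Y27.9192
G01 X138.6166 Y26.1521
G01 X177.1755 Y30.1267
M5
G0 X44.1899 Y35.5139
M4 S435
G01 X60.7208 Y52.5121 F1581
G01 X91.8250 Y75.6096
G01 X123.3255 Y95.6205
G01 X141.0453 Y103.3590
M5
G0 X176.8015 Y89.0851
M4 S435
G01 X301.7868 Y49.1794 F1581
M5
G0 X125.3213 Y88.8736
M4 S435
G01 X213.5177 Y88.8736 F1581
G01 X213.5177 Y34.8753
G01 X125.3213 Y34.8753
G01 X125.3213 Y88.8736
M5
G0 X0.0000 Y0.0000

Since the viewBox matches the mm dimensions, user units are millimetres directly. The only transform is the Y-flip y_m = 134.6552 − y_svg.

Shape 1 is a quadratic bezier drawn with `<path>`. Its stroke #0000ff means score at S435, F1581. After flipping Y the toolpath is (21.0816,48.6787) → (60.5696,35.4281) → (99.7480,27.9192) → (138.6166,26.1521) → (177.1755,30.1267).

Shape 2 is a cubic bezier drawn with `<path>`. Its stroke #0000ff means score at S435, F1581. After flipping Y the toolpath is (44.1899,35.5139) → (60.7208,52.5121) → (91.8250,75.6096) → (123.3255,95.6205) → (141.0453,103.3590).

Shape 3 is a line segment drawn with `<line>`. Its stroke #0000ff means score at S435, F1581. After flipping Y the toolpath is (176.8015,89.0851) → (301.7868,49.1794).

Shape 4 is a rectangle drawn with `<path>`. Its stroke #0000ff means score at S435, F1581. After flipping Y the toolpath is (125.3213,88.8736) → (213.5177,88.8736) → (213.5177,34.8753) → (125.3213,34.8753) → (125.3213,88.8736), returning to the start.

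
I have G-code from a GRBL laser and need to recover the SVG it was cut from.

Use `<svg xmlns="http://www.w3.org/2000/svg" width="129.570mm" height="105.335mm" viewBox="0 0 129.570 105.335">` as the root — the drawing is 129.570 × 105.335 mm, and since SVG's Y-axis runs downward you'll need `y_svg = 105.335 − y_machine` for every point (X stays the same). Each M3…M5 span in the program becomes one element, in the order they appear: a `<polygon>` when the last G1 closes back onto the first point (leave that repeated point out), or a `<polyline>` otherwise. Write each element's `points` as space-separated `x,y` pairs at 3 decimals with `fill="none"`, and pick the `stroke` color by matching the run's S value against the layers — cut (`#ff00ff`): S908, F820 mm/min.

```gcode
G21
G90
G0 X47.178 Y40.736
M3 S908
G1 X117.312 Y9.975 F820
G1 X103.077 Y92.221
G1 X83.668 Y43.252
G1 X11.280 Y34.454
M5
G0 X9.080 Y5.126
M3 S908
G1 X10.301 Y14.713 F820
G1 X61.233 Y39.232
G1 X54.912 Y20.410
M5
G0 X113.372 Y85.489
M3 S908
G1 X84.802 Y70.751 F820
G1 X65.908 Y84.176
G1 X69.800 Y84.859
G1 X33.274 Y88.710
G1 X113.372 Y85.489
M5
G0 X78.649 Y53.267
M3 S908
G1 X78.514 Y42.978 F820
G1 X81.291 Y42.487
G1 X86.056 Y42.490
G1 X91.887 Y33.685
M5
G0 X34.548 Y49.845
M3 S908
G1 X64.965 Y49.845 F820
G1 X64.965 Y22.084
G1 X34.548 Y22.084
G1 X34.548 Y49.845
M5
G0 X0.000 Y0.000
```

<svg xmlns="http://www.w3.org/2000/svg" width="129.570mm" height="105.335mm" viewBox="0 0 129.570 105.335">
  <polyline points="47.178,64.599 117.312,95.360 103.077,13.114 83.668,62.083 11.280,70.881" fill="none" stroke="#ff00ff"/>
  <polyline points="9.080,100.209 10.301,90.622 61.233,66.103 54.912,84.925" fill="none" stroke="#ff00ff"/>
  <polygon points="113.372,19.846 84.802,34.584 65.908,21.159 69.800,20.476 33.274,16.625" fill="none" stroke="#ff00ff"/>
  <polyline points="78.649,52.068 78.514,62.357 81.291,62.848 86.056,62.845 91.887,71.650" fill="none" stroke="#ff00ff"/>
  <polygon points="34.548,55.490 64.965,55.490 64.965,83.251 34.548,83.251" fill="none" stroke="#ff00ff"/>
</svg>

y_svg = 105.335 − y_m. Every run uses S908, so all elements get stroke `#ff00ff` (cut).

[1] open run; points: 47.178,64.599 117.312,95.360 103.077,13.114 83.668,62.083 11.280,70.881

[2] open run; points: 9.080,100.209 10.301,90.622 61.233,66.103 54.912,84.925

[3] closed run; points: 113.372,19.846 84.802,34.584 65.908,21.159 69.800,20.476 33.274,16.625

[4] open run; points: 78.649,52.068 78.514,62.357 81.291,62.848 86.056,62.845 91.887,71.650

[5] closed run; points: 34.548,55.490 64.965,55.490 64.965,83.251 34.548,83.251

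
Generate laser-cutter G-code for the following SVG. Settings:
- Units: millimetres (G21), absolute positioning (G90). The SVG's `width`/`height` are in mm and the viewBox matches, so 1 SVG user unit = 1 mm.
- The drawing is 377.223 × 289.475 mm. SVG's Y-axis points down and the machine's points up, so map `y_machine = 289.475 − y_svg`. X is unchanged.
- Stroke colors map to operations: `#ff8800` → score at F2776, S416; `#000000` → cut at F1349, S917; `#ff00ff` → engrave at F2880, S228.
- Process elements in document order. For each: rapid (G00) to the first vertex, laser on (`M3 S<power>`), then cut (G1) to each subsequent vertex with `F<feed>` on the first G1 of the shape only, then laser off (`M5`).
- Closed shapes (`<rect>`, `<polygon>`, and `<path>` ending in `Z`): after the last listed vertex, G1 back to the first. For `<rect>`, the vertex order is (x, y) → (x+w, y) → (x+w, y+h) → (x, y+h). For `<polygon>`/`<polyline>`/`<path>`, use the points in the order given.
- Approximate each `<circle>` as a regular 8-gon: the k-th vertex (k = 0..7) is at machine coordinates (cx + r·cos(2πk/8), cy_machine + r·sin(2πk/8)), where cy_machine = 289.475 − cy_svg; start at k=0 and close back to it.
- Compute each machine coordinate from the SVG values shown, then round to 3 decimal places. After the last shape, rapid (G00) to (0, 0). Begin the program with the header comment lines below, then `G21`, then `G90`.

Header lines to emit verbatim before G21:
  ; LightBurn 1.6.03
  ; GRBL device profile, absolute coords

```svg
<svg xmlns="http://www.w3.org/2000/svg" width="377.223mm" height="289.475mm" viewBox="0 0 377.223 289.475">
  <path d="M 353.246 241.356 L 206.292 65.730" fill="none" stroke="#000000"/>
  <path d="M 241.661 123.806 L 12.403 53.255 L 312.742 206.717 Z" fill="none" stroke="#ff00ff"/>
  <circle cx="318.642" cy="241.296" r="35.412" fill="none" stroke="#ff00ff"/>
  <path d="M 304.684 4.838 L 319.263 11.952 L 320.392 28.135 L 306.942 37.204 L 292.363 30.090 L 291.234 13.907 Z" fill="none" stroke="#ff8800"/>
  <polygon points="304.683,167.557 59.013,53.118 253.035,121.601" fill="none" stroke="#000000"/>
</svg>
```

; LightBurn 1.6.03
; GRBL device profile, absolute coords
G21
G90
G00 X353.246 Y48.119
M3 S917
G1 X206.292 Y223.745 F1349
M5
G00 X241.661 Y165.669
M3 S228
G1 X12.403 Y236.220 F2880
G1 X312.742 Y82.758
G1 X241.661 Y165.669
M5
G00 X354.054 Y48.179
M3 S228
G1 X343.682 Y73.219 F2880
G1 X318.642 Y83.591
G1 X293.602 Y73.219
G1 X283.230 Y48.179
G1 X293.602 Y23.139
G1 X318.642 Y12.767
G1 X343.682 Y23.139
G1 X354.054 Y48.179
M5
G00 X304.684 Y284.637
M3 S416
G1 X319.263 Y277.523 F2776
G1 X320.392 Y261.340
G1 X306.942 Y252.271
G1 X292.363 Y259.385
G1 X291.234 Y275.568
G1 X304.684 Y284.637
M5
G00 X304.683 Y121.918
M3 S917
G1 X59.013 Y236.357 F1349
G1 X253.035 Y167.874
G1 X304.683 Y121.918
M5
G00 X0.000 Y0.000

1 u = 1 mm; y_m = 289.475 − y.

[1] `<path>` line segment, #000000→cut S917 F1349: (353.246,48.119) → (206.292,223.745)

[2] `<path>` closed polygon, #ff00ff→engrave S228 F2880: (241.661,165.669) → (12.403,236.220) → (312.742,82.758) → (241.661,165.669) (closed)

[3] `<circle>` circle, #ff00ff→engrave S228 F2880: (354.054,48.179) → (343.682,73.219) → (318.642,83.591) → (293.602,73.219) → (283.230,48.179) → (293.602,23.139) → (318.642,12.767) → (343.682,23.139) → (354.054,48.179) (closed)

[4] `<path>` regular polygon, #ff8800→score S416 F2776: (304.684,284.637) → (319.263,277.523) → (320.392,261.340) → (306.942,252.271) → (292.363,259.385) → (291.234,275.568) → (304.684,284.637) (closed)

[5] `<polygon>` closed polygon, #000000→cut S917 F1349: (304.683,121.918) → (59.013,236.357) → (253.035,167.874) → (304.683,121.918) (closed)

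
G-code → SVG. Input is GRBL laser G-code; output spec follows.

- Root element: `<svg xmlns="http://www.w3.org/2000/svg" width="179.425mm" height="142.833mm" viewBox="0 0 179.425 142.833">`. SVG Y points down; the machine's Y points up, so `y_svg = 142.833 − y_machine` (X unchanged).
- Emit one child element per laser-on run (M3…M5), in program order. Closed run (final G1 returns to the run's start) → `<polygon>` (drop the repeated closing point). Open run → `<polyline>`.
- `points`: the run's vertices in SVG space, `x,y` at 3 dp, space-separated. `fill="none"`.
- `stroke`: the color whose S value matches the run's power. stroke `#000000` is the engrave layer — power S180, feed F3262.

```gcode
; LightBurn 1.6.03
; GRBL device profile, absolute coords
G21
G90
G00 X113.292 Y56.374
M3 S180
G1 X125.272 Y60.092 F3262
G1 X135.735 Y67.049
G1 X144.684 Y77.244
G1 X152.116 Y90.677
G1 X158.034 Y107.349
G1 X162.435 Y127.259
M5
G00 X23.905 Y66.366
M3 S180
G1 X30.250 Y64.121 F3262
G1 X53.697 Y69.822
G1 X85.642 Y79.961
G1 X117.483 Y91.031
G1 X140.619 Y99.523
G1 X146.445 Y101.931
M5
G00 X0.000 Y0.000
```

<svg xmlns="http://www.w3.org/2000/svg" width="179.425mm" height="142.833mm" viewBox="0 0 179.425 142.833">
  <polyline points="113.292,86.459 125.272,82.741 135.735,75.784 144.684,65.589 152.116,52.156 158.034,35.484 162.435,15.574" fill="none" stroke="#000000"/>
  <polyline points="23.905,76.467 30.250,78.712 53.697,73.011 85.642,62.872 117.483,51.802 140.619,43.310 146.445,40.902" fill="none" stroke="#000000"/>
</svg>

Machine Y-up, SVG Y-down with viewBox height 142.833, so y_svg = 142.833 − y_machine; X carries over. Every run uses S180, so all elements get stroke `#000000` (engrave).

Run 1: The run is open, so emit a `<polyline>` with points (Y-flipped): 113.292,86.459 125.272,82.741 135.735,75.784 144.684,65.589 152.116,52.156 158.034,35.484 162.435,15.574.

Run 2: The run is open, so emit a `<polyline>` with points (Y-flipped): 23.905,76.467 30.250,78.712 53.697,73.011 85.642,62.872 117.483,51.802 140.619,43.310 146.445,40.902.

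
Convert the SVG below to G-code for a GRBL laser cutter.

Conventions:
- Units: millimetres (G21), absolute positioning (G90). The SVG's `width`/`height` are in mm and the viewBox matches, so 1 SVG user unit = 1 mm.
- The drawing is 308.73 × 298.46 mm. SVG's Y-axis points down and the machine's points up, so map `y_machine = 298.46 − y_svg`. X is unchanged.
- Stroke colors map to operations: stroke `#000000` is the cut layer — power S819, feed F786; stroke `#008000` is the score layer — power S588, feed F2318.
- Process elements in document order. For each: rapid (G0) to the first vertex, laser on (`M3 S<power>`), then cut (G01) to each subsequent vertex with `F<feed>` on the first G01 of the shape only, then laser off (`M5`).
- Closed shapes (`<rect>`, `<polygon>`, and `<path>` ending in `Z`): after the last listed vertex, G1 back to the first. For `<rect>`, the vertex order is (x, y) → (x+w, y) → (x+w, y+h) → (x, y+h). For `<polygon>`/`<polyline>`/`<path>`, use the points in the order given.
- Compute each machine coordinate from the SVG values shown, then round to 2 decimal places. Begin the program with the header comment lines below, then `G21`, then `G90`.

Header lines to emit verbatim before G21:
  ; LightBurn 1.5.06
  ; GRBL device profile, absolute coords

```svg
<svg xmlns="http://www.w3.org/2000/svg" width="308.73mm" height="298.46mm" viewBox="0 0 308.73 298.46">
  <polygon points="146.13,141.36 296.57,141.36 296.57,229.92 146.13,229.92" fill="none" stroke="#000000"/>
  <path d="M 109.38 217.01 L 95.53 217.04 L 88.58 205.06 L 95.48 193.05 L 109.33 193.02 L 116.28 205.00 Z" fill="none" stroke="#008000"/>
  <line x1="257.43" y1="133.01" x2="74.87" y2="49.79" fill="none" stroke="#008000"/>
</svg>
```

1 u = 1 mm; y_m = 298.46 − y.

[1] `<polygon>` rectangle, #000000→cut S819 F786: (146.13,157.10) → (296.57,157.10) → (296.57,68.54) → (146.13,68.54) → (146.13,157.10) (closed)

[2] `<path>` regular polygon, #008000→score S588 F2318: (109.38,81.45) → (95.53,81.42) → (88.58,93.40) → (95.48,105.41) → (109.33,105.44) → (116.28,93.46) → (109.38,81.45) (closed)

[3] `<line>` line segment, #008000→score S588 F2318: (257.43,165.45) → (74.87,248.67)

; LightBurn 1.5.06
; GRBL device profile, absolute coords
G21
G90
G0 X146.13 Y157.10
M3 S819
G01 X296.57 Y157.10 F786
G01 X296.57 Y68.54
G01 X146.13 Y68.54
G01 X146.13 Y157.10
M5
G0 X109.38 Y81.45
M3 S588
G01 X95.53 Y81.42 F2318
G01 X88.58 Y93.40
G01 X95.48 Y105.41
G01 X109.33 Y105.44
G01 X116.28 Y93.46
G01 X109.38 Y81.45
M5
G0 X257.43 Y165.45
M3 S588
G01 X74.87 Y248.67 F2318
M5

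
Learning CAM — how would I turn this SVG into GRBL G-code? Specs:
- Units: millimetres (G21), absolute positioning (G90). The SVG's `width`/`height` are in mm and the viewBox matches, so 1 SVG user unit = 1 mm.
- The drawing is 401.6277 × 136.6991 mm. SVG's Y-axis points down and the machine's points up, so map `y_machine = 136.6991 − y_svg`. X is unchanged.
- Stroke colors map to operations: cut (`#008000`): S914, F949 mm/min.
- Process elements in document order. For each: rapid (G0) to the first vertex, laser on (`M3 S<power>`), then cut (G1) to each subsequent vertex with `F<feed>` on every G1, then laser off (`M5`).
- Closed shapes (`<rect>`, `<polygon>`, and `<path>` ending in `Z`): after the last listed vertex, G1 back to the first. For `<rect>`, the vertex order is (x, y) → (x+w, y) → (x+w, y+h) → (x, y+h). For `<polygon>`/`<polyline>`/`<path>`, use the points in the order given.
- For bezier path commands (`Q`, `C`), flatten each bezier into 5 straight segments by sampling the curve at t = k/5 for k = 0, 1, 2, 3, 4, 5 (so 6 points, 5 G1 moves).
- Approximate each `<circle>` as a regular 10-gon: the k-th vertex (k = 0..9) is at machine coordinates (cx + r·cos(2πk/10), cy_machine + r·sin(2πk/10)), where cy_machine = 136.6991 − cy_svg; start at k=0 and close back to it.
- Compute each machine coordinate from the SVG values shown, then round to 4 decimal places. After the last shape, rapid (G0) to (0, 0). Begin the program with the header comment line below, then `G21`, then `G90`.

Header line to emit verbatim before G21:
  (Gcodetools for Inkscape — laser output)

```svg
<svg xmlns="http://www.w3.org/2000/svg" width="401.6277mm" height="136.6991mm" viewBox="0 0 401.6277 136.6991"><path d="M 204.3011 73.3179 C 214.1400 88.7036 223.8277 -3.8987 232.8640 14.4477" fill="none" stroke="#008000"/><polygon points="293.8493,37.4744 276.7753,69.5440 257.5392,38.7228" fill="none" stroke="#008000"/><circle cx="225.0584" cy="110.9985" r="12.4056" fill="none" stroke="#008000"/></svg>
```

(Gcodetools for Inkscape — laser output)
G21
G90
G0 X204.3011 Y63.3812
M3 S914
G1 X210.1823 Y65.3568 F949
G1 X216.0032 Y82.7407 F949
G1 X221.7398 Y105.0237 F949
G1 X227.3681 Y121.6969 F949
G1 X232.8640 Y122.2514 F949
M5
G0 X293.8493 Y99.2247
M3 S914
G1 X276.7753 Y67.1551 F949
G1 X257.5392 Y97.9763 F949
G1 X293.8493 Y99.2247 F949
M5
G0 X237.4640 Y25.7006
M3 S914
G1 X235.0947 Y32.9924 F949
G1 X228.8919 Y37.4990 F949
G1 X221.2249 Y37.4990 F949
G1 X215.0221 Y32.9924 F949
G1 X212.6528 Y25.7006 F949
G1 X215.0221 Y18.4088 F949
G1 X221.2249 Y13.9022 F949
G1 X228.8919 Y13.9022 F949
G1 X235.0947 Y18.4088 F949
G1 X237.4640 Y25.7006 F949
M5
G0 X0.0000 Y0.0000

1 u = 1 mm; y_m = 136.6991 − y.

[1] `<path>` cubic bezier, #008000→cut S914 F949: (204.3011,63.3812) → (210.1823,65.3568) → (216.0032,82.7407) → (221.7398,105.0237) → (227.3681,121.6969) → (232.8640,122.2514)

[2] `<polygon>` regular polygon, #008000→cut S914 F949: (293.8493,99.2247) → (276.7753,67.1551) → (257.5392,97.9763) → (293.8493,99.2247) (closed)

[3] `<circle>` circle, #008000→cut S914 F949: (237.4640,25.7006) → (235.0947,32.9924) → (228.8919,37.4990) → (221.2249,37.4990) → (215.0221,32.9924) → (212.6528,25.7006) → (215.0221,18.4088) → (221.2249,13.9022) → (228.8919,13.9022) → (235.0947,18.4088) → (237.4640,25.7006) (closed)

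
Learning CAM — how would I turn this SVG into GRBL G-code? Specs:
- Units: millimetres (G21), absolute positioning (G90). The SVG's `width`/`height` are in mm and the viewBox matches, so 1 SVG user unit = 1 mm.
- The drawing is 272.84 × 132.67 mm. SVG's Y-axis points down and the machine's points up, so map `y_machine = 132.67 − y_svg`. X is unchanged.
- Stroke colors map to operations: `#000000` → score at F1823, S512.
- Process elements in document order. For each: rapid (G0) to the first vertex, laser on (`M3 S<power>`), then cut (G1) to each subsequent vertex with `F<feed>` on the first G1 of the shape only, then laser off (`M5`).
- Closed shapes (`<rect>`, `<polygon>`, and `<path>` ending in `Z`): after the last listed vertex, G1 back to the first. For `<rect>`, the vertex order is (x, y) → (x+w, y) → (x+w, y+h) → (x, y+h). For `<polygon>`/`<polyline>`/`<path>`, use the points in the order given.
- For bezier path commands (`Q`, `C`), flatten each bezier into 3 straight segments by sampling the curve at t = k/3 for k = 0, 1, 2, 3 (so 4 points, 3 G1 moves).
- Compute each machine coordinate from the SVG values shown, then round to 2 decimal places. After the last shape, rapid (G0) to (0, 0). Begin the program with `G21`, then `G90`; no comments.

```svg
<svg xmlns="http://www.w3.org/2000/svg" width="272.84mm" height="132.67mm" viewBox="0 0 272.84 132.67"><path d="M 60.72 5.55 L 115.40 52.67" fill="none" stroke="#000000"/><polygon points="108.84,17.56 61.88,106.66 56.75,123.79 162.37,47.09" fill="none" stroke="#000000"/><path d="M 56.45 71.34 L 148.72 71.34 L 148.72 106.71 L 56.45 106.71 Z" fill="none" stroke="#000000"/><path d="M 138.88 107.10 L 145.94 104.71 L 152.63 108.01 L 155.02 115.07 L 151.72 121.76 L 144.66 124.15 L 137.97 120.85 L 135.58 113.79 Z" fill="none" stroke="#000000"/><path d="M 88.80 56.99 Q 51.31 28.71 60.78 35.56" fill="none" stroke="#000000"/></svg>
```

G21
G90
G0 X60.72 Y127.12
M3 S512
G1 X115.40 Y80.00 F1823
M5
G0 X108.84 Y115.11
M3 S512
G1 X61.88 Y26.01 F1823
G1 X56.75 Y8.88
G1 X162.37 Y85.58
G1 X108.84 Y115.11
M5
G0 X56.45 Y61.33
M3 S512
G1 X148.72 Y61.33 F1823
G1 X148.72 Y25.96
G1 X56.45 Y25.96
G1 X56.45 Y61.33
M5
G0 X138.88 Y25.57
M3 S512
G1 X145.94 Y27.96 F1823
G1 X152.63 Y24.66
G1 X155.02 Y17.60
G1 X151.72 Y10.91
G1 X144.66 Y8.52
G1 X137.97 Y11.82
G1 X135.58 Y18.88
G1 X138.88 Y25.57
M5
G0 X88.80 Y75.68
M3 S512
G1 X69.02 Y90.63 F1823
G1 X59.68 Y97.77
G1 X60.78 Y97.11
M5
G0 X0.00 Y0.00

Since the viewBox matches the mm dimensions, user units are millimetres directly. The only transform is the Y-flip y_m = 132.67 − y_svg.

Shape 1 is a line segment drawn with `<path>`. Its stroke #000000 means score at S512, F1823. After flipping Y the toolpath is (60.72,127.12) → (115.40,80.00).

Shape 2 is a closed polygon drawn with `<polygon>`. Its stroke #000000 means score at S512, F1823. After flipping Y the toolpath is (108.84,115.11) → (61.88,26.01) → (56.75,8.88) → (162.37,85.58) → (108.84,115.11), returning to the start.

Shape 3 is a rectangle drawn with `<path>`. Its stroke #000000 means score at S512, F1823. After flipping Y the toolpath is (56.45,61.33) → (148.72,61.33) → (148.72,25.96) → (56.45,25.96) → (56.45,61.33), returning to the start.

Shape 4 is a regular polygon drawn with `<path>`. Its stroke #000000 means score at S512, F1823. After flipping Y the toolpath is (138.88,25.57) → (145.94,27.96) → (152.63,24.66) → (155.02,17.60) → (151.72,10.91) → (144.66,8.52) → (137.97,11.82) → (135.58,18.88) → (138.88,25.57), returning to the start.

Shape 5 is a quadratic bezier drawn with `<path>`. Its stroke #000000 means score at S512, F1823. After flipping Y the toolpath is (88.80,75.68) → (69.02,90.63) → (59.68,97.77) → (60.78,97.11).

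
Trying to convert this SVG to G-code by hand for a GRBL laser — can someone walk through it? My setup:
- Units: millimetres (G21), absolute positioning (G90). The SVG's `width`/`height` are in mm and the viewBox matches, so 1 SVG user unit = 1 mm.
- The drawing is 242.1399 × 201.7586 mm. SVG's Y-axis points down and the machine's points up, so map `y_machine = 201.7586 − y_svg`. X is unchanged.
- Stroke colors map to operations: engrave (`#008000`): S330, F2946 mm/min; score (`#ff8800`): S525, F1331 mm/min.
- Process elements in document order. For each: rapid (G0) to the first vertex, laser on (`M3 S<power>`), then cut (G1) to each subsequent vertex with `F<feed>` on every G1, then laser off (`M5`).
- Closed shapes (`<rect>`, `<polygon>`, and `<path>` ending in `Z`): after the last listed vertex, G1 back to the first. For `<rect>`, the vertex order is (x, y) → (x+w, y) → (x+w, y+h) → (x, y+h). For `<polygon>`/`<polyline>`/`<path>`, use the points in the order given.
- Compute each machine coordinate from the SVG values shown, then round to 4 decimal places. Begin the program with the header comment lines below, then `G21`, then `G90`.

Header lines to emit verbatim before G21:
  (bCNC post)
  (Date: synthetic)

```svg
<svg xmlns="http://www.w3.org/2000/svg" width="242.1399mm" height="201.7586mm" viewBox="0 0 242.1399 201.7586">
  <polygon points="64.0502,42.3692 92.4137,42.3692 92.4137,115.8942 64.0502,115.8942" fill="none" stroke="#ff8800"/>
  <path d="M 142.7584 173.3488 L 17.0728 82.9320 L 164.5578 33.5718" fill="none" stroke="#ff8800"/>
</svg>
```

viewBox `0 0 242.1399 201.7586` with mm width/height → 1 unit = 1 mm. Flip: y_m = 201.7586 − y_svg.

**Shape 1** — `<polygon>` rectangle, stroke `#ff8800` → score (S525, F1331). Machine vertices: (64.0502,159.3894) → (92.4137,159.3894) → (92.4137,85.8644) → (64.0502,85.8644) → (64.0502,159.3894). Closed: final G1 returns to the first vertex.

**Shape 2** — `<path>` open polyline, stroke `#ff8800` → score (S525, F1331). Machine vertices: (142.7584,28.4098) → (17.0728,118.8266) → (164.5578,168.1868). Open path.

(bCNC post)
(Date: synthetic)
G21
G90
G0 X64.0502 Y159.3894
M3 S525
G1 X92.4137 Y159.3894 F1331
G1 X92.4137 Y85.8644 F1331
G1 X64.0502 Y85.8644 F1331
G1 X64.0502 Y159.3894 F1331
M5
G0 X142.7584 Y28.4098
M3 S525
G1 X17.0728 Y118.8266 F1331
G1 X164.5578 Y168.1868 F1331
M5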